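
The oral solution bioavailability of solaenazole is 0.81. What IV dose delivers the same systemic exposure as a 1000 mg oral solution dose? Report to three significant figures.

Systemic exposure from an extravascular dose = F × D_ev, so the equivalent IV dose is F × D_ev.
D_iv = F × D_ev = 0.81 × 1000 = 810 mg

D_iv = 810 mg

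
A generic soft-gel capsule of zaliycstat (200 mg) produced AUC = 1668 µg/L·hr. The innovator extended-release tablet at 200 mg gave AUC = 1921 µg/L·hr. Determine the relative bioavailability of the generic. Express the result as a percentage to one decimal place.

F_rel = 86.8%

F_rel = (AUC_test/D_test) / (AUC_ref/D_ref)
      = (1668/200) / (1921/200)
      = 8.34 / 9.605 = 0.8683 = 86.83%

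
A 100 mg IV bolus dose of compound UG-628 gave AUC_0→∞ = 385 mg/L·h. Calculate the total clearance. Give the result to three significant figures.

CL = 0.260 L/h

CL = Dose_iv / AUC_0→∞
   = 100 / 385 = 0.25974 L/h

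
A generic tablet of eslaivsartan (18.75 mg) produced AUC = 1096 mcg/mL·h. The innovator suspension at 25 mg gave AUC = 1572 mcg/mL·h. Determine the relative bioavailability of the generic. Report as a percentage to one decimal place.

F_rel = (AUC_test/D_test) / (AUC_ref/D_ref)
      = (1096/18.75) / (1572/25)
      = 58.4533 / 62.88 = 0.9296 = 92.96%

F_rel = 93.0%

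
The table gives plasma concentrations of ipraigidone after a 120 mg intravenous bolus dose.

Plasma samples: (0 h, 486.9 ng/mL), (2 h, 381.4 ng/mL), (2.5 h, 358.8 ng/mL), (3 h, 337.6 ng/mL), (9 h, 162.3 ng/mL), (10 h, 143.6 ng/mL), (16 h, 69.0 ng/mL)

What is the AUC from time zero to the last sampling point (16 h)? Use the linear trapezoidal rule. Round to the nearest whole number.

AUC = 3518 ng/mL·h

Trapezoidal AUC_0→16:
  [0→2]: (486.9+381.4)/2 × 2 = 868.3
  [2→2.5]: (381.4+358.8)/2 × 0.5 = 185.05
  [2.5→3]: (358.8+337.6)/2 × 0.5 = 174.1
  [3→9]: (337.6+162.3)/2 × 6 = 1499.7
  [9→10]: (162.3+143.6)/2 × 1 = 152.95
  [10→16]: (143.6+69.0)/2 × 6 = 637.8
  Sum = 3517.9 ng/mL·h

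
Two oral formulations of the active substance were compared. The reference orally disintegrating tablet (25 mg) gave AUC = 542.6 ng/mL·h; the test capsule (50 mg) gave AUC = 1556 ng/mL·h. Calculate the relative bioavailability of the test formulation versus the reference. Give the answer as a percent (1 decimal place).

F_rel = 143.4%

F_rel = (AUC_test/D_test) / (AUC_ref/D_ref)
      = (1556/50) / (542.6/25)
      = 31.12 / 21.704 = 1.4338 = 143.38%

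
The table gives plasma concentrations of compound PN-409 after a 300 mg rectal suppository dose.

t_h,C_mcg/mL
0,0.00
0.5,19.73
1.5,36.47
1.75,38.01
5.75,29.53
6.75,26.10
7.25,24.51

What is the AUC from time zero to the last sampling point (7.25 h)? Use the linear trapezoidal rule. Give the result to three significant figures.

Trapezoidal AUC_0→7.25:
  [0→0.5]: (0.00+19.73)/2 × 0.5 = 4.9325
  [0.5→1.5]: (19.73+36.47)/2 × 1 = 28.1
  [1.5→1.75]: (36.47+38.01)/2 × 0.25 = 9.31
  [1.75→5.75]: (38.01+29.53)/2 × 4 = 135.08
  [5.75→6.75]: (29.53+26.10)/2 × 1 = 27.815
  [6.75→7.25]: (26.10+24.51)/2 × 0.5 = 12.6525
  Sum = 217.89 mcg/mL·h

AUC = 218 mcg/mL·h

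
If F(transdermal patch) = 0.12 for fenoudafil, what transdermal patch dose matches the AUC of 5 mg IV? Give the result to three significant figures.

For equal systemic exposure: F × D_ev = D_iv
D_ev = D_iv / F = 5 / 0.12 = 41.6667 mg

D_transdermal = 41.7 mg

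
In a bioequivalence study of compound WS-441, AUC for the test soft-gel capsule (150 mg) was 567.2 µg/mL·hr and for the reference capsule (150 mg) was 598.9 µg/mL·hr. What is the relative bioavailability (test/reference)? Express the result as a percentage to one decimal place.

F_rel = 94.7%

F_rel = (AUC_test/D_test) / (AUC_ref/D_ref)
      = (567.2/150) / (598.9/150)
      = 3.78133 / 3.99267 = 0.9471 = 94.71%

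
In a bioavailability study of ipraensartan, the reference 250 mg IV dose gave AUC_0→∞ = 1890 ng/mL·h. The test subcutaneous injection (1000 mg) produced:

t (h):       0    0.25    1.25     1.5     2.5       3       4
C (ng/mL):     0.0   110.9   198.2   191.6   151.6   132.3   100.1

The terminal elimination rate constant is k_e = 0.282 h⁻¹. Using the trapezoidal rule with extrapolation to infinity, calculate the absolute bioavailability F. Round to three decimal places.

Trapezoidal AUC_0→4 (subcutaneous injection):
  [0→0.25]: (0.0+110.9)/2 × 0.25 = 13.8625
  [0.25→1.25]: (110.9+198.2)/2 × 1 = 154.55
  [1.25→1.5]: (198.2+191.6)/2 × 0.25 = 48.725
  [1.5→2.5]: (191.6+151.6)/2 × 1 = 171.6
  [2.5→3]: (151.6+132.3)/2 × 0.5 = 70.975
  [3→4]: (132.3+100.1)/2 × 1 = 116.2
  Sum = 575.9125 ng/mL·h
Tail: C_last/k_e = 100.1/0.282 = 354.965
AUC_0→∞ (subcutaneous injection) = 575.9125 + 354.965 = 930.8775 ng/mL·h
F = (AUC_ev/D_ev)/(AUC_iv/D_iv) = (930.8775/1000)/(1890/250) = 0.9308775/7.56 = 0.1231

F = 0.123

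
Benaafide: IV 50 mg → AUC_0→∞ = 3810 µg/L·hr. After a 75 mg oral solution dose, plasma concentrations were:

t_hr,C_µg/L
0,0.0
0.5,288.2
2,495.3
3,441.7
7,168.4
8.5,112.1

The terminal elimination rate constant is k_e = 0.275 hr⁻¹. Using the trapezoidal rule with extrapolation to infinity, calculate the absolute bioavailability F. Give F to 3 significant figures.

F = 0.519

Trapezoidal AUC_0→8.5 (oral solution):
  [0→0.5]: (0.0+288.2)/2 × 0.5 = 72.05
  [0.5→2]: (288.2+495.3)/2 × 1.5 = 587.625
  [2→3]: (495.3+441.7)/2 × 1 = 468.5
  [3→7]: (441.7+168.4)/2 × 4 = 1220.2
  [7→8.5]: (168.4+112.1)/2 × 1.5 = 210.375
  Sum = 2558.75 µg/L·hr
Tail: C_last/k_e = 112.1/0.275 = 407.636
AUC_0→∞ (oral solution) = 2558.75 + 407.636 = 2966.386 µg/L·hr
F = (AUC_ev/D_ev)/(AUC_iv/D_iv) = (2966.386/75)/(3810/50) = 39.5518/76.2 = 0.5191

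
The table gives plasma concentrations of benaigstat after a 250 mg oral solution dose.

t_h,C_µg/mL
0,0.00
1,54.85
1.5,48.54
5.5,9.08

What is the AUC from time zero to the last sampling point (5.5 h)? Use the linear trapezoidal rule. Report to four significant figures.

AUC = 168.5 µg/mL·h

Trapezoidal AUC_0→5.5:
  [0→1]: (0.00+54.85)/2 × 1 = 27.425
  [1→1.5]: (54.85+48.54)/2 × 0.5 = 25.8475
  [1.5→5.5]: (48.54+9.08)/2 × 4 = 115.24
  Sum = 168.5125 µg/mL·h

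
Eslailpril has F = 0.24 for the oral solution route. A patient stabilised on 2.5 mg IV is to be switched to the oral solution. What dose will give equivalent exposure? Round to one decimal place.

For equal systemic exposure: F × D_ev = D_iv
D_ev = D_iv / F = 2.5 / 0.24 = 10.4167 mg

D_oral = 10.4 mg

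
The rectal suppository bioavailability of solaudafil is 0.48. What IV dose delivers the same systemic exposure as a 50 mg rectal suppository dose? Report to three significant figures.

Systemic exposure from an extravascular dose = F × D_ev, so the equivalent IV dose is F × D_ev.
D_iv = F × D_ev = 0.48 × 50 = 24 mg

D_iv = 24.0 mg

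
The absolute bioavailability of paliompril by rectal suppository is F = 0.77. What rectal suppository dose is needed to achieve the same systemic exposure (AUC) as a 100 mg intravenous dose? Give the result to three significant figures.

For equal systemic exposure: F × D_ev = D_iv
D_ev = D_iv / F = 100 / 0.77 = 129.87 mg

D_rectal = 130 mg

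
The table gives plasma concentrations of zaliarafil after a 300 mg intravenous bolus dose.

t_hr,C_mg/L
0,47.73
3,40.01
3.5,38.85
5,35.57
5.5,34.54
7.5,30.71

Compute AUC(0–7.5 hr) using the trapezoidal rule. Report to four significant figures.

Trapezoidal AUC_0→7.5:
  [0→3]: (47.73+40.01)/2 × 3 = 131.61
  [3→3.5]: (40.01+38.85)/2 × 0.5 = 19.715
  [3.5→5]: (38.85+35.57)/2 × 1.5 = 55.815
  [5→5.5]: (35.57+34.54)/2 × 0.5 = 17.5275
  [5.5→7.5]: (34.54+30.71)/2 × 2 = 65.25
  Sum = 289.9175 mg/L·hr

AUC = 289.9 mg/L·hr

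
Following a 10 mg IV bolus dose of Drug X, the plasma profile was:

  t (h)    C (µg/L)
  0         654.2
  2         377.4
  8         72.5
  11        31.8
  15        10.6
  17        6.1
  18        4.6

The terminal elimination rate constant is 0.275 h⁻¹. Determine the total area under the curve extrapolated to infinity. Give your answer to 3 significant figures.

Trapezoidal AUC_0→18:
  [0→2]: (654.2+377.4)/2 × 2 = 1031.6
  [2→8]: (377.4+72.5)/2 × 6 = 1349.7
  [8→11]: (72.5+31.8)/2 × 3 = 156.45
  [11→15]: (31.8+10.6)/2 × 4 = 84.8
  [15→17]: (10.6+6.1)/2 × 2 = 16.7
  [17→18]: (6.1+4.6)/2 × 1 = 5.35
  Sum = 2644.6 µg/L·h
Extrapolated tail: C_last / k_e = 4.6 / 0.275 = 16.727
AUC_0→∞ = 2644.6 + 16.727 = 2661.327 µg/L·h

AUC = 2660 µg/L·h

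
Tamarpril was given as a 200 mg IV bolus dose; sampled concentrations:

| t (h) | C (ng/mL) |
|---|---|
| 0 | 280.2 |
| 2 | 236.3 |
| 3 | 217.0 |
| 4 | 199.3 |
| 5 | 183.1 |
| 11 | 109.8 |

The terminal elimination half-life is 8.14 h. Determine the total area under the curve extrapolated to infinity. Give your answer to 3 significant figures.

AUC = 3310 ng/mL·h

Trapezoidal AUC_0→11:
  [0→2]: (280.2+236.3)/2 × 2 = 516.5
  [2→3]: (236.3+217.0)/2 × 1 = 226.65
  [3→4]: (217.0+199.3)/2 × 1 = 208.15
  [4→5]: (199.3+183.1)/2 × 1 = 191.2
  [5→11]: (183.1+109.8)/2 × 6 = 878.7
  Sum = 2021.2 ng/mL·h
k_e = ln2 / t½ = 0.693147 / 8.14 = 0.0852 h^-1
Extrapolated tail: C_last / k_e = 109.8 / 0.0852 = 1288.732
AUC_0→∞ = 2021.2 + 1288.732 = 3309.932 ng/mL·h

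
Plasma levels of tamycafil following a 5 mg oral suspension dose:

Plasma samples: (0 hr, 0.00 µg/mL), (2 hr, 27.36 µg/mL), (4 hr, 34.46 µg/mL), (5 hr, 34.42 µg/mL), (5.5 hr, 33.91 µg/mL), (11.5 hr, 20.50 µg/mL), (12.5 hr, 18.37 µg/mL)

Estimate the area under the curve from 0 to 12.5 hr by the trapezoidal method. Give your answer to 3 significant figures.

Trapezoidal AUC_0→12.5:
  [0→2]: (0.00+27.36)/2 × 2 = 27.36
  [2→4]: (27.36+34.46)/2 × 2 = 61.82
  [4→5]: (34.46+34.42)/2 × 1 = 34.44
  [5→5.5]: (34.42+33.91)/2 × 0.5 = 17.0825
  [5.5→11.5]: (33.91+20.50)/2 × 6 = 163.23
  [11.5→12.5]: (20.50+18.37)/2 × 1 = 19.435
  Sum = 323.3675 µg/mL·hr

AUC = 323 µg/mL·hr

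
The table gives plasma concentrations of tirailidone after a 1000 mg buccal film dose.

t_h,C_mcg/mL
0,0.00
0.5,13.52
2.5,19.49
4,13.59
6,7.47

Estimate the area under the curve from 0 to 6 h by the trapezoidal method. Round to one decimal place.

Trapezoidal AUC_0→6:
  [0→0.5]: (0.00+13.52)/2 × 0.5 = 3.38
  [0.5→2.5]: (13.52+19.49)/2 × 2 = 33.01
  [2.5→4]: (19.49+13.59)/2 × 1.5 = 24.81
  [4→6]: (13.59+7.47)/2 × 2 = 21.06
  Sum = 82.26 mcg/mL·h

AUC = 82.3 mcg/mL·h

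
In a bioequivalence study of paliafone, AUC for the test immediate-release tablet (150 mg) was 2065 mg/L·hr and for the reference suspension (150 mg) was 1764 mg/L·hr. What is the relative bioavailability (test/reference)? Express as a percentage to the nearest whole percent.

F_rel = 117%

F_rel = (AUC_test/D_test) / (AUC_ref/D_ref)
      = (2065/150) / (1764/150)
      = 13.7667 / 11.76 = 1.1706 = 117.06%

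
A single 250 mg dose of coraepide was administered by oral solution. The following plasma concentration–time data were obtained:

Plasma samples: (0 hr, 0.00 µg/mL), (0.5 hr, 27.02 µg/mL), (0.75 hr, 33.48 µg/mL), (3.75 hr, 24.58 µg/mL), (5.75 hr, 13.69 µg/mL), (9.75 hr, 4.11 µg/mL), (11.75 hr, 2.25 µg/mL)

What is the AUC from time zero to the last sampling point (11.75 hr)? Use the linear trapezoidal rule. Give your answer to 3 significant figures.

Trapezoidal AUC_0→11.75:
  [0→0.5]: (0.00+27.02)/2 × 0.5 = 6.755
  [0.5→0.75]: (27.02+33.48)/2 × 0.25 = 7.5625
  [0.75→3.75]: (33.48+24.58)/2 × 3 = 87.09
  [3.75→5.75]: (24.58+13.69)/2 × 2 = 38.27
  [5.75→9.75]: (13.69+4.11)/2 × 4 = 35.6
  [9.75→11.75]: (4.11+2.25)/2 × 2 = 6.36
  Sum = 181.6375 µg/mL·hr

AUC = 182 µg/mL·hr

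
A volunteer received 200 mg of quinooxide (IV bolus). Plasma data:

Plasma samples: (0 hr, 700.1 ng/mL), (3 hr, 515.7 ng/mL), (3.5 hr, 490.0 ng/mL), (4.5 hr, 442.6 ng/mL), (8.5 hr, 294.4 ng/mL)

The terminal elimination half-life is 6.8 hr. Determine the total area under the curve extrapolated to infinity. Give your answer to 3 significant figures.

Trapezoidal AUC_0→8.5:
  [0→3]: (700.1+515.7)/2 × 3 = 1823.7
  [3→3.5]: (515.7+490.0)/2 × 0.5 = 251.425
  [3.5→4.5]: (490.0+442.6)/2 × 1 = 466.3
  [4.5→8.5]: (442.6+294.4)/2 × 4 = 1474.0
  Sum = 4015.425 ng/mL·hr
k_e = ln2 / t½ = 0.693147 / 6.8 = 0.1019 hr^-1
Extrapolated tail: C_last / k_e = 294.4 / 0.1019 = 2889.107
AUC_0→∞ = 4015.425 + 2889.107 = 6904.532 ng/mL·hr

AUC = 6900 ng/mL·hr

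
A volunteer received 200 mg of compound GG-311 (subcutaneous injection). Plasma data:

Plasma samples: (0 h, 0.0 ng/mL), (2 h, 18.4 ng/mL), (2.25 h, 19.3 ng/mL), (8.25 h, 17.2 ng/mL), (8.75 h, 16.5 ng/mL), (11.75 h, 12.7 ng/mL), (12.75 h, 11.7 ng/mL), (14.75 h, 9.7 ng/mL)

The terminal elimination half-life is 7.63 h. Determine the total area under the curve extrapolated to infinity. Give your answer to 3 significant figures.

AUC = 325 ng/mL·h

Trapezoidal AUC_0→14.75:
  [0→2]: (0.0+18.4)/2 × 2 = 18.4
  [2→2.25]: (18.4+19.3)/2 × 0.25 = 4.7125
  [2.25→8.25]: (19.3+17.2)/2 × 6 = 109.5
  [8.25→8.75]: (17.2+16.5)/2 × 0.5 = 8.425
  [8.75→11.75]: (16.5+12.7)/2 × 3 = 43.8
  [11.75→12.75]: (12.7+11.7)/2 × 1 = 12.2
  [12.75→14.75]: (11.7+9.7)/2 × 2 = 21.4
  Sum = 218.4375 ng/mL·h
k_e = ln2 / t½ = 0.693147 / 7.63 = 0.0908 h^-1
Extrapolated tail: C_last / k_e = 9.7 / 0.0908 = 106.828
AUC_0→∞ = 218.4375 + 106.828 = 325.2655 ng/mL·h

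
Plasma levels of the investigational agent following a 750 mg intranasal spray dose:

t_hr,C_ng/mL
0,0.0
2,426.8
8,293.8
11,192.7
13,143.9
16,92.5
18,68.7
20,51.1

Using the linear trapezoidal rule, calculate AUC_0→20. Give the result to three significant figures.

AUC = 4290 ng/mL·hr

Trapezoidal AUC_0→20:
  [0→2]: (0.0+426.8)/2 × 2 = 426.8
  [2→8]: (426.8+293.8)/2 × 6 = 2161.8
  [8→11]: (293.8+192.7)/2 × 3 = 729.75
  [11→13]: (192.7+143.9)/2 × 2 = 336.6
  [13→16]: (143.9+92.5)/2 × 3 = 354.6
  [16→18]: (92.5+68.7)/2 × 2 = 161.2
  [18→20]: (68.7+51.1)/2 × 2 = 119.8
  Sum = 4290.55 ng/mL·hr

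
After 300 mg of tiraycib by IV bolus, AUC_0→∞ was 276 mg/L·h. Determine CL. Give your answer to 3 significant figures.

CL = Dose_iv / AUC_0→∞
   = 300 / 276 = 1.08696 L/h

CL = 1.09 L/h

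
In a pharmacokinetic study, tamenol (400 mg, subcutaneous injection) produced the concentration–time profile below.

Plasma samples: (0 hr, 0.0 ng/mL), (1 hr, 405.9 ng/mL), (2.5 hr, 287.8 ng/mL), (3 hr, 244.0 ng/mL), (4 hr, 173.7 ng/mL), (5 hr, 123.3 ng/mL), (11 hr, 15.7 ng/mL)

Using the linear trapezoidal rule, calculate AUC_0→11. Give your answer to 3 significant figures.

Trapezoidal AUC_0→11:
  [0→1]: (0.0+405.9)/2 × 1 = 202.95
  [1→2.5]: (405.9+287.8)/2 × 1.5 = 520.275
  [2.5→3]: (287.8+244.0)/2 × 0.5 = 132.95
  [3→4]: (244.0+173.7)/2 × 1 = 208.85
  [4→5]: (173.7+123.3)/2 × 1 = 148.5
  [5→11]: (123.3+15.7)/2 × 6 = 417.0
  Sum = 1630.525 ng/mL·hr

AUC = 1630 ng/mL·hr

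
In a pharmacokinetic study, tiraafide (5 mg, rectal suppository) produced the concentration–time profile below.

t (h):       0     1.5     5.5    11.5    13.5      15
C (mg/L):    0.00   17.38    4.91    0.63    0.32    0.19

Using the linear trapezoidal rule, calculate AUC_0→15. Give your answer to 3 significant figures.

AUC = 75.6 mg/L·h

Trapezoidal AUC_0→15:
  [0→1.5]: (0.00+17.38)/2 × 1.5 = 13.035
  [1.5→5.5]: (17.38+4.91)/2 × 4 = 44.58
  [5.5→11.5]: (4.91+0.63)/2 × 6 = 16.62
  [11.5→13.5]: (0.63+0.32)/2 × 2 = 0.95
  [13.5→15]: (0.32+0.19)/2 × 1.5 = 0.3825
  Sum = 75.5675 mg/L·h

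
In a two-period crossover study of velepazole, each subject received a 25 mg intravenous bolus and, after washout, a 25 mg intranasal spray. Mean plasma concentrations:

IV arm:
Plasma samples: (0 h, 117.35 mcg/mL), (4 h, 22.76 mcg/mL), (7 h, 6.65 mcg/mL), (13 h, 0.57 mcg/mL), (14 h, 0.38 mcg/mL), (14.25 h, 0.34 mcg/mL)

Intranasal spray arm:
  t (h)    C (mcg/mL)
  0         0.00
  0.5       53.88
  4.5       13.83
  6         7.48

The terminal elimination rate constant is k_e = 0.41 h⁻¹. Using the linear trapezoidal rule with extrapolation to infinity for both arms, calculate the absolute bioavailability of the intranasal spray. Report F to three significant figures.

Trapezoidal AUC_0→14.25 (IV):
  [0→4]: (117.35+22.76)/2 × 4 = 280.22
  [4→7]: (22.76+6.65)/2 × 3 = 44.115
  [7→13]: (6.65+0.57)/2 × 6 = 21.66
  [13→14]: (0.57+0.38)/2 × 1 = 0.475
  [14→14.25]: (0.38+0.34)/2 × 0.25 = 0.09
  Sum = 346.56 mcg/mL·h
IV tail: 0.34/0.41 = 0.829; AUC_iv,0→∞ = 346.56 + 0.829 = 347.389 mcg/mL·h
Trapezoidal AUC_0→6 (intranasal spray):
  [0→0.5]: (0.00+53.88)/2 × 0.5 = 13.47
  [0.5→4.5]: (53.88+13.83)/2 × 4 = 135.42
  [4.5→6]: (13.83+7.48)/2 × 1.5 = 15.9825
  Sum = 164.8725 mcg/mL·h
intranasal spray tail: 7.48/0.41 = 18.244; AUC_ev,0→∞ = 164.8725 + 18.244 = 183.1165 mcg/mL·h
F = (AUC_ev/D_ev)/(AUC_iv/D_iv) = (183.1165/25)/(347.389/25) = 7.32466/13.89556 = 0.5271

F = 0.527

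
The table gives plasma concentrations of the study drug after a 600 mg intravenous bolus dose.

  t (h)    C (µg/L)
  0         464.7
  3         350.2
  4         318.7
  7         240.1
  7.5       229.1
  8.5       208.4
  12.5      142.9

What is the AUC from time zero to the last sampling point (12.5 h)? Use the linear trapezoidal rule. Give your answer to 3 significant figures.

AUC = 3430 µg/L·h

Trapezoidal AUC_0→12.5:
  [0→3]: (464.7+350.2)/2 × 3 = 1222.35
  [3→4]: (350.2+318.7)/2 × 1 = 334.45
  [4→7]: (318.7+240.1)/2 × 3 = 838.2
  [7→7.5]: (240.1+229.1)/2 × 0.5 = 117.3
  [7.5→8.5]: (229.1+208.4)/2 × 1 = 218.75
  [8.5→12.5]: (208.4+142.9)/2 × 4 = 702.6
  Sum = 3433.65 µg/L·h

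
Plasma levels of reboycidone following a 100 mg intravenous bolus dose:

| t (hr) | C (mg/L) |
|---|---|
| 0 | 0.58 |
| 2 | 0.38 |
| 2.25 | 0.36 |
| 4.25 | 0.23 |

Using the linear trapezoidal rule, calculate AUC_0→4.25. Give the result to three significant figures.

Trapezoidal AUC_0→4.25:
  [0→2]: (0.58+0.38)/2 × 2 = 0.96
  [2→2.25]: (0.38+0.36)/2 × 0.25 = 0.0925
  [2.25→4.25]: (0.36+0.23)/2 × 2 = 0.59
  Sum = 1.6425 mg/L·hr

AUC = 1.64 mg/L·hr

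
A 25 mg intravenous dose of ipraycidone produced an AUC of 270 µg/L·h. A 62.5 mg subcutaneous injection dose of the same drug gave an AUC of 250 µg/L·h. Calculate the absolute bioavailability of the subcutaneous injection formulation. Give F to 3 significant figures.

F = 0.370

F = (AUC_ev / D_ev) / (AUC_iv / D_iv)
  = (250/62.5) / (270/25)
  = 4 / 10.8 = 0.3704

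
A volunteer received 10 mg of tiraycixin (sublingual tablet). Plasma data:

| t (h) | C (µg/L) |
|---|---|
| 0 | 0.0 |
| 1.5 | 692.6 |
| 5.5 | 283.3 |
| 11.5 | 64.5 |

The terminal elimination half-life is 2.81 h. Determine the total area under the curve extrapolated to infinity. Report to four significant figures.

AUC = 3776 µg/L·h

Trapezoidal AUC_0→11.5:
  [0→1.5]: (0.0+692.6)/2 × 1.5 = 519.45
  [1.5→5.5]: (692.6+283.3)/2 × 4 = 1951.8
  [5.5→11.5]: (283.3+64.5)/2 × 6 = 1043.4
  Sum = 3514.65 µg/L·h
k_e = ln2 / t½ = 0.693147 / 2.81 = 0.2467 h^-1
Extrapolated tail: C_last / k_e = 64.5 / 0.2467 = 261.451
AUC_0→∞ = 3514.65 + 261.451 = 3776.101 µg/L·h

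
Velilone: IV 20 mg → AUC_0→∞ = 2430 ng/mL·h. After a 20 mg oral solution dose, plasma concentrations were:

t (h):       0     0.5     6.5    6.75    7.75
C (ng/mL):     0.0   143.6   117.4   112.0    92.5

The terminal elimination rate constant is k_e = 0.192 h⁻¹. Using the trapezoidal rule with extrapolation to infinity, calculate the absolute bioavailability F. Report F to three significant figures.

Trapezoidal AUC_0→7.75 (oral solution):
  [0→0.5]: (0.0+143.6)/2 × 0.5 = 35.9
  [0.5→6.5]: (143.6+117.4)/2 × 6 = 783.0
  [6.5→6.75]: (117.4+112.0)/2 × 0.25 = 28.675
  [6.75→7.75]: (112.0+92.5)/2 × 1 = 102.25
  Sum = 949.825 ng/mL·h
Tail: C_last/k_e = 92.5/0.192 = 481.771
AUC_0→∞ (oral solution) = 949.825 + 481.771 = 1431.596 ng/mL·h
F = (AUC_ev/D_ev)/(AUC_iv/D_iv) = (1431.596/20)/(2430/20) = 71.5798/121.5 = 0.5891

F = 0.589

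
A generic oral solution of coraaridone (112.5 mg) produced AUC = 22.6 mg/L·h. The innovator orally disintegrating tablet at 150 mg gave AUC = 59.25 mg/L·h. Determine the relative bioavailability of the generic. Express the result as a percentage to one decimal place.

F_rel = (AUC_test/D_test) / (AUC_ref/D_ref)
      = (22.6/112.5) / (59.25/150)
      = 0.200889 / 0.395 = 0.5086 = 50.86%

F_rel = 50.9%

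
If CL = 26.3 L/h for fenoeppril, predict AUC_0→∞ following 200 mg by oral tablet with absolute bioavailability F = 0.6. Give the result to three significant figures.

AUC_0→∞ = F × Dose / CL
        = 0.6 × 200 / 26.3 = 4.56274 mg/L·h

AUC = 4.56 mg/L·h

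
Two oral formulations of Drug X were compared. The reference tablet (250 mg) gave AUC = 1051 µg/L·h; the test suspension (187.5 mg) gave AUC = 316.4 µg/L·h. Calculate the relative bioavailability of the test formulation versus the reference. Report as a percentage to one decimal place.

F_rel = 40.1%

F_rel = (AUC_test/D_test) / (AUC_ref/D_ref)
      = (316.4/187.5) / (1051/250)
      = 1.68747 / 4.204 = 0.4014 = 40.14%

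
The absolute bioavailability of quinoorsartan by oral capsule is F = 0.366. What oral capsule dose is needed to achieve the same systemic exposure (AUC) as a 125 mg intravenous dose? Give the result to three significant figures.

For equal systemic exposure: F × D_ev = D_iv
D_ev = D_iv / F = 125 / 0.366 = 341.53 mg

D_oral = 342 mg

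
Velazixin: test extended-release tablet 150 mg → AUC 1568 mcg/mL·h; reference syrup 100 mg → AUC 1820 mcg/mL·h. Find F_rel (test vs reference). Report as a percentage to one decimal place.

F_rel = (AUC_test/D_test) / (AUC_ref/D_ref)
      = (1568/150) / (1820/100)
      = 10.4533 / 18.2 = 0.5744 = 57.44%

F_rel = 57.4%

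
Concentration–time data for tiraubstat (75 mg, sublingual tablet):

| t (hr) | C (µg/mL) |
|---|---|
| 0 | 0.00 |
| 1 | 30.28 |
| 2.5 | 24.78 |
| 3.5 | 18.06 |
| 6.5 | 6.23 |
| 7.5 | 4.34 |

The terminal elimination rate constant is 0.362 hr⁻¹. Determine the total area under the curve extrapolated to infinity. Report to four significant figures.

AUC = 131.6 µg/mL·hr

Trapezoidal AUC_0→7.5:
  [0→1]: (0.00+30.28)/2 × 1 = 15.14
  [1→2.5]: (30.28+24.78)/2 × 1.5 = 41.295
  [2.5→3.5]: (24.78+18.06)/2 × 1 = 21.42
  [3.5→6.5]: (18.06+6.23)/2 × 3 = 36.435
  [6.5→7.5]: (6.23+4.34)/2 × 1 = 5.285
  Sum = 119.575 µg/mL·hr
Extrapolated tail: C_last / k_e = 4.34 / 0.362 = 11.989
AUC_0→∞ = 119.575 + 11.989 = 131.564 µg/mL·hr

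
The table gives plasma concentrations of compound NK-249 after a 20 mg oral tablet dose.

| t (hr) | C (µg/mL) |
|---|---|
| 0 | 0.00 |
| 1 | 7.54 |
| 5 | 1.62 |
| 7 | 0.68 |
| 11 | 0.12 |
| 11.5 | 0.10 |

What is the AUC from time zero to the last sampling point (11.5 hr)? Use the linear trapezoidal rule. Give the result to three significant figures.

Trapezoidal AUC_0→11.5:
  [0→1]: (0.00+7.54)/2 × 1 = 3.77
  [1→5]: (7.54+1.62)/2 × 4 = 18.32
  [5→7]: (1.62+0.68)/2 × 2 = 2.3
  [7→11]: (0.68+0.12)/2 × 4 = 1.6
  [11→11.5]: (0.12+0.10)/2 × 0.5 = 0.055
  Sum = 26.045 µg/mL·hr

AUC = 26.0 µg/mL·hr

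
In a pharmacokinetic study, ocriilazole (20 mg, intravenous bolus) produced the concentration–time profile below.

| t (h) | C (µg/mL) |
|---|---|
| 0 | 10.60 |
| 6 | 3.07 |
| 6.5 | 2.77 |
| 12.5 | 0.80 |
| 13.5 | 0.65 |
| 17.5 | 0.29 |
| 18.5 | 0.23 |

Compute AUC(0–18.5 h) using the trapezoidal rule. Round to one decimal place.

Trapezoidal AUC_0→18.5:
  [0→6]: (10.60+3.07)/2 × 6 = 41.01
  [6→6.5]: (3.07+2.77)/2 × 0.5 = 1.46
  [6.5→12.5]: (2.77+0.80)/2 × 6 = 10.71
  [12.5→13.5]: (0.80+0.65)/2 × 1 = 0.725
  [13.5→17.5]: (0.65+0.29)/2 × 4 = 1.88
  [17.5→18.5]: (0.29+0.23)/2 × 1 = 0.26
  Sum = 56.045 µg/mL·h

AUC = 56.0 µg/mL·h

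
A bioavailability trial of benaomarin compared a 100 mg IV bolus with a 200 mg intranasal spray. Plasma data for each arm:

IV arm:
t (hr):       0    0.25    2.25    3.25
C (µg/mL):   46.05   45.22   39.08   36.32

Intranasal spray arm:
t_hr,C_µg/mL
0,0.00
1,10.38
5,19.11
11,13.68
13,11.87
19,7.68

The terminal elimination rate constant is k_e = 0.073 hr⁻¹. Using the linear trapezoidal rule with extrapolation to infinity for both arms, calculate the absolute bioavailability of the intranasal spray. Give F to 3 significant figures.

Trapezoidal AUC_0→3.25 (IV):
  [0→0.25]: (46.05+45.22)/2 × 0.25 = 11.40875
  [0.25→2.25]: (45.22+39.08)/2 × 2 = 84.3
  [2.25→3.25]: (39.08+36.32)/2 × 1 = 37.7
  Sum = 133.40875 µg/mL·hr
IV tail: 36.32/0.073 = 497.534; AUC_iv,0→∞ = 133.40875 + 497.534 = 630.94275 µg/mL·hr
Trapezoidal AUC_0→19 (intranasal spray):
  [0→1]: (0.00+10.38)/2 × 1 = 5.19
  [1→5]: (10.38+19.11)/2 × 4 = 58.98
  [5→11]: (19.11+13.68)/2 × 6 = 98.37
  [11→13]: (13.68+11.87)/2 × 2 = 25.55
  [13→19]: (11.87+7.68)/2 × 6 = 58.65
  Sum = 246.74 µg/mL·hr
intranasal spray tail: 7.68/0.073 = 105.205; AUC_ev,0→∞ = 246.74 + 105.205 = 351.945 µg/mL·hr
F = (AUC_ev/D_ev)/(AUC_iv/D_iv) = (351.945/200)/(630.94275/100) = 1.759725/6.3094275 = 0.2789

F = 0.279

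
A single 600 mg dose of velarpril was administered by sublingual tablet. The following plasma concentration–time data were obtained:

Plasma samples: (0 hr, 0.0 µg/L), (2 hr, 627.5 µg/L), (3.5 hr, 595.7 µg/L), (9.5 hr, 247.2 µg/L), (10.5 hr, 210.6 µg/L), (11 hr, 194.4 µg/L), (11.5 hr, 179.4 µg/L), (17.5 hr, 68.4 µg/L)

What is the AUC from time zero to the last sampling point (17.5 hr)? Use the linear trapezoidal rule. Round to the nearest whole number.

AUC = 5241 µg/L·hr

Trapezoidal AUC_0→17.5:
  [0→2]: (0.0+627.5)/2 × 2 = 627.5
  [2→3.5]: (627.5+595.7)/2 × 1.5 = 917.4
  [3.5→9.5]: (595.7+247.2)/2 × 6 = 2528.7
  [9.5→10.5]: (247.2+210.6)/2 × 1 = 228.9
  [10.5→11]: (210.6+194.4)/2 × 0.5 = 101.25
  [11→11.5]: (194.4+179.4)/2 × 0.5 = 93.45
  [11.5→17.5]: (179.4+68.4)/2 × 6 = 743.4
  Sum = 5240.6 µg/L·hr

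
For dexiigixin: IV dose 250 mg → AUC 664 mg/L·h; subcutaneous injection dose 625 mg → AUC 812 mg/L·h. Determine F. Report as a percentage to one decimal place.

F = 48.9%

F = (AUC_ev / D_ev) / (AUC_iv / D_iv)
  = (812/625) / (664/250)
  = 1.2992 / 2.656 = 0.4892
  = 48.92%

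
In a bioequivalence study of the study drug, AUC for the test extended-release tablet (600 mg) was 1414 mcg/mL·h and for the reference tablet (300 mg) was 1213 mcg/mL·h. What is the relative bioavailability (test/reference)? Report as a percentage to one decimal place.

F_rel = (AUC_test/D_test) / (AUC_ref/D_ref)
      = (1414/600) / (1213/300)
      = 2.35667 / 4.04333 = 0.5829 = 58.29%

F_rel = 58.3%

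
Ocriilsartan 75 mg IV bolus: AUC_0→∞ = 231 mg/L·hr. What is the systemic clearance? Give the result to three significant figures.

CL = Dose_iv / AUC_0→∞
   = 75 / 231 = 0.324675 L/hr

CL = 0.325 L/hr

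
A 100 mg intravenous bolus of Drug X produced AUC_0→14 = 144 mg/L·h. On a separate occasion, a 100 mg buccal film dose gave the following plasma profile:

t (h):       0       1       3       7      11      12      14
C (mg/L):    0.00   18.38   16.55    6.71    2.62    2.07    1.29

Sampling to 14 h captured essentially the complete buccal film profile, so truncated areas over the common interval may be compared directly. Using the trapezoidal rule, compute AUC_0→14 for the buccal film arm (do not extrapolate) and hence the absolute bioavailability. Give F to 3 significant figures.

F = 0.799

Trapezoidal AUC_0→14 (buccal film):
  [0→1]: (0.00+18.38)/2 × 1 = 9.19
  [1→3]: (18.38+16.55)/2 × 2 = 34.93
  [3→7]: (16.55+6.71)/2 × 4 = 46.52
  [7→11]: (6.71+2.62)/2 × 4 = 18.66
  [11→12]: (2.62+2.07)/2 × 1 = 2.345
  [12→14]: (2.07+1.29)/2 × 2 = 3.36
  Sum = 115.005 mg/L·h
F = (AUC_ev/D_ev)/(AUC_iv/D_iv) = (115.005/100)/(144/100) = 1.15005/1.44 = 0.7986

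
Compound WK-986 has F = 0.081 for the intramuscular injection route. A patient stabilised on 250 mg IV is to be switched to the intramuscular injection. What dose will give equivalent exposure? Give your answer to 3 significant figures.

D_intramuscular = 3090 mg

For equal systemic exposure: F × D_ev = D_iv
D_ev = D_iv / F = 250 / 0.081 = 3086.42 mg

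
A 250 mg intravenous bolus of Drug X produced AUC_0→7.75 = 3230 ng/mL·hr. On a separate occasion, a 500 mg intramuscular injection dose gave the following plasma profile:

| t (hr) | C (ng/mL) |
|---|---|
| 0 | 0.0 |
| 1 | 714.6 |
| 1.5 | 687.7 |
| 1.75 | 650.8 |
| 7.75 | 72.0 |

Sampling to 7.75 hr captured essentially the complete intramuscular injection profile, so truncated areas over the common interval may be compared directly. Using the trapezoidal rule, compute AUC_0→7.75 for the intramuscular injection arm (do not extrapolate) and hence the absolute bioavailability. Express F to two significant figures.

Trapezoidal AUC_0→7.75 (intramuscular injection):
  [0→1]: (0.0+714.6)/2 × 1 = 357.3
  [1→1.5]: (714.6+687.7)/2 × 0.5 = 350.575
  [1.5→1.75]: (687.7+650.8)/2 × 0.25 = 167.3125
  [1.75→7.75]: (650.8+72.0)/2 × 6 = 2168.4
  Sum = 3043.5875 ng/mL·hr
F = (AUC_ev/D_ev)/(AUC_iv/D_iv) = (3043.5875/500)/(3230/250) = 6.087175/12.92 = 0.4711

F = 0.47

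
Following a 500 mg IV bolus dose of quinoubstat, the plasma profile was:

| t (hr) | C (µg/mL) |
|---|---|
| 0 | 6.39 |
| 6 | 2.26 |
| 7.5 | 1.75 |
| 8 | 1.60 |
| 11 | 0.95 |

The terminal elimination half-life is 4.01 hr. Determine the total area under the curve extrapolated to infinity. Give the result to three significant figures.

Trapezoidal AUC_0→11:
  [0→6]: (6.39+2.26)/2 × 6 = 25.95
  [6→7.5]: (2.26+1.75)/2 × 1.5 = 3.0075
  [7.5→8]: (1.75+1.60)/2 × 0.5 = 0.8375
  [8→11]: (1.60+0.95)/2 × 3 = 3.825
  Sum = 33.62 µg/mL·hr
k_e = ln2 / t½ = 0.693147 / 4.01 = 0.1729 hr^-1
Extrapolated tail: C_last / k_e = 0.95 / 0.1729 = 5.495
AUC_0→∞ = 33.62 + 5.495 = 39.115 µg/mL·hr

AUC = 39.1 µg/mL·hr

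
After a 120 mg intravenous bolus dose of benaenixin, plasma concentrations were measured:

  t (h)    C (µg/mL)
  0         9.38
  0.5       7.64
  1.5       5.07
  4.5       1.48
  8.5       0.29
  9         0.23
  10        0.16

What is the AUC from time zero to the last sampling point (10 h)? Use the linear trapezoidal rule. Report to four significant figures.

AUC = 24.30 µg/mL·h

Trapezoidal AUC_0→10:
  [0→0.5]: (9.38+7.64)/2 × 0.5 = 4.255
  [0.5→1.5]: (7.64+5.07)/2 × 1 = 6.355
  [1.5→4.5]: (5.07+1.48)/2 × 3 = 9.825
  [4.5→8.5]: (1.48+0.29)/2 × 4 = 3.54
  [8.5→9]: (0.29+0.23)/2 × 0.5 = 0.13
  [9→10]: (0.23+0.16)/2 × 1 = 0.195
  Sum = 24.3 µg/mL·h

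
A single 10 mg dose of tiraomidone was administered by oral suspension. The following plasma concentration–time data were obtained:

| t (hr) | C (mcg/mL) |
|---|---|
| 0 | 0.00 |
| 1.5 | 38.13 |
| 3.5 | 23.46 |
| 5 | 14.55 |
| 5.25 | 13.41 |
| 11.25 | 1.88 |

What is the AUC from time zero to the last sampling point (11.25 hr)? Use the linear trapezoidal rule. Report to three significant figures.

AUC = 168 mcg/mL·hr

Trapezoidal AUC_0→11.25:
  [0→1.5]: (0.00+38.13)/2 × 1.5 = 28.5975
  [1.5→3.5]: (38.13+23.46)/2 × 2 = 61.59
  [3.5→5]: (23.46+14.55)/2 × 1.5 = 28.5075
  [5→5.25]: (14.55+13.41)/2 × 0.25 = 3.495
  [5.25→11.25]: (13.41+1.88)/2 × 6 = 45.87
  Sum = 168.06 mcg/mL·hr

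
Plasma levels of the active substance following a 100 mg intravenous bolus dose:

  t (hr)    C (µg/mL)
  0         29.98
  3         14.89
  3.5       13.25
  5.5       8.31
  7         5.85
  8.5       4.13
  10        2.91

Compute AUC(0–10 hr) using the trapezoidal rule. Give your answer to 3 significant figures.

Trapezoidal AUC_0→10:
  [0→3]: (29.98+14.89)/2 × 3 = 67.305
  [3→3.5]: (14.89+13.25)/2 × 0.5 = 7.035
  [3.5→5.5]: (13.25+8.31)/2 × 2 = 21.56
  [5.5→7]: (8.31+5.85)/2 × 1.5 = 10.62
  [7→8.5]: (5.85+4.13)/2 × 1.5 = 7.485
  [8.5→10]: (4.13+2.91)/2 × 1.5 = 5.28
  Sum = 119.285 µg/mL·hr

AUC = 119 µg/mL·hr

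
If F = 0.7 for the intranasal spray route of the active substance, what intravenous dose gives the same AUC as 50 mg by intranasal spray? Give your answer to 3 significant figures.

D_iv = 35.0 mg

Systemic exposure from an extravascular dose = F × D_ev, so the equivalent IV dose is F × D_ev.
D_iv = F × D_ev = 0.7 × 50 = 35 mg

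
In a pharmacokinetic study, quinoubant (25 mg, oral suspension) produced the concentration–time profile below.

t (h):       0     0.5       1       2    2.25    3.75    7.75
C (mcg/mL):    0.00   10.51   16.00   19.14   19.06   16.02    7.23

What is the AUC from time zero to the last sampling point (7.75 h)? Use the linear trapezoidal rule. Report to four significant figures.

AUC = 104.4 mcg/mL·h

Trapezoidal AUC_0→7.75:
  [0→0.5]: (0.00+10.51)/2 × 0.5 = 2.6275
  [0.5→1]: (10.51+16.00)/2 × 0.5 = 6.6275
  [1→2]: (16.00+19.14)/2 × 1 = 17.57
  [2→2.25]: (19.14+19.06)/2 × 0.25 = 4.775
  [2.25→3.75]: (19.06+16.02)/2 × 1.5 = 26.31
  [3.75→7.75]: (16.02+7.23)/2 × 4 = 46.5
  Sum = 104.41 mcg/mL·h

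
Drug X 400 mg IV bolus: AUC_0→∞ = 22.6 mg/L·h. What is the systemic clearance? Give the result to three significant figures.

CL = 17.7 L/h

CL = Dose_iv / AUC_0→∞
   = 400 / 22.6 = 17.6991 L/h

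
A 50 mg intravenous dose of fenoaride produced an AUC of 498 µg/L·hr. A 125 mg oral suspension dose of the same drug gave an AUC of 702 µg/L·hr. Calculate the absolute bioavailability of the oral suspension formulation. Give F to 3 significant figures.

F = (AUC_ev / D_ev) / (AUC_iv / D_iv)
  = (702/125) / (498/50)
  = 5.616 / 9.96 = 0.5639

F = 0.564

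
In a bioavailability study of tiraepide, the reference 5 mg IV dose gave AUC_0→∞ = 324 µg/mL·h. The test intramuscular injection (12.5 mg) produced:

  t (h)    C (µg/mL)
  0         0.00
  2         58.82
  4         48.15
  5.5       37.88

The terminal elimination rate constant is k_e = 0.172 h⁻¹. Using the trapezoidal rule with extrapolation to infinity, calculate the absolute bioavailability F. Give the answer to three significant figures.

Trapezoidal AUC_0→5.5 (intramuscular injection):
  [0→2]: (0.00+58.82)/2 × 2 = 58.82
  [2→4]: (58.82+48.15)/2 × 2 = 106.97
  [4→5.5]: (48.15+37.88)/2 × 1.5 = 64.5225
  Sum = 230.3125 µg/mL·h
Tail: C_last/k_e = 37.88/0.172 = 220.233
AUC_0→∞ (intramuscular injection) = 230.3125 + 220.233 = 450.5455 µg/mL·h
F = (AUC_ev/D_ev)/(AUC_iv/D_iv) = (450.5455/12.5)/(324/5) = 36.04364/64.8 = 0.5562

F = 0.556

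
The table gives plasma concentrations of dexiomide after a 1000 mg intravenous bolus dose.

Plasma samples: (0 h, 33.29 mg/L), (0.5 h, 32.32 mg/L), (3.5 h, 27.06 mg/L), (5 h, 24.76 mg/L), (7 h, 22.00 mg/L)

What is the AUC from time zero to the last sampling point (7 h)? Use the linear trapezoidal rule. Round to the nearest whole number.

Trapezoidal AUC_0→7:
  [0→0.5]: (33.29+32.32)/2 × 0.5 = 16.4025
  [0.5→3.5]: (32.32+27.06)/2 × 3 = 89.07
  [3.5→5]: (27.06+24.76)/2 × 1.5 = 38.865
  [5→7]: (24.76+22.00)/2 × 2 = 46.76
  Sum = 191.0975 mg/L·h

AUC = 191 mg/L·h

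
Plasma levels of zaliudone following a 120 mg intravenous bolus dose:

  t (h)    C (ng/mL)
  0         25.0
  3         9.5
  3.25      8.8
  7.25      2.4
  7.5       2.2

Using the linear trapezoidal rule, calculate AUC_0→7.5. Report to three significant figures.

AUC = 77.0 ng/mL·h

Trapezoidal AUC_0→7.5:
  [0→3]: (25.0+9.5)/2 × 3 = 51.75
  [3→3.25]: (9.5+8.8)/2 × 0.25 = 2.2875
  [3.25→7.25]: (8.8+2.4)/2 × 4 = 22.4
  [7.25→7.5]: (2.4+2.2)/2 × 0.25 = 0.575
  Sum = 77.0125 ng/mL·h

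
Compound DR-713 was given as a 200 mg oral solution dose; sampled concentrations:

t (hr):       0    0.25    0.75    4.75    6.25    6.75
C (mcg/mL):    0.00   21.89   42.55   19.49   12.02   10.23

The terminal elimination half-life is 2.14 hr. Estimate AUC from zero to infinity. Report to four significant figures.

AUC = 203.7 mcg/mL·hr

Trapezoidal AUC_0→6.75:
  [0→0.25]: (0.00+21.89)/2 × 0.25 = 2.73625
  [0.25→0.75]: (21.89+42.55)/2 × 0.5 = 16.11
  [0.75→4.75]: (42.55+19.49)/2 × 4 = 124.08
  [4.75→6.25]: (19.49+12.02)/2 × 1.5 = 23.6325
  [6.25→6.75]: (12.02+10.23)/2 × 0.5 = 5.5625
  Sum = 172.12125 mcg/mL·hr
k_e = ln2 / t½ = 0.693147 / 2.14 = 0.3239 hr^-1
Extrapolated tail: C_last / k_e = 10.23 / 0.3239 = 31.584
AUC_0→∞ = 172.12125 + 31.584 = 203.70525 mcg/mL·hr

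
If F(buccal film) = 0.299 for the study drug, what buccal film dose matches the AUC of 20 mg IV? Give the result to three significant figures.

For equal systemic exposure: F × D_ev = D_iv
D_ev = D_iv / F = 20 / 0.299 = 66.8896 mg

D_buccal = 66.9 mg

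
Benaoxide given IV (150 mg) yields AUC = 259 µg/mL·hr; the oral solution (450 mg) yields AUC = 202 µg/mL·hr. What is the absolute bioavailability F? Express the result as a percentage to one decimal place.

F = 26.0%

F = (AUC_ev / D_ev) / (AUC_iv / D_iv)
  = (202/450) / (259/150)
  = 0.448889 / 1.72667 = 0.2600
  = 26.00%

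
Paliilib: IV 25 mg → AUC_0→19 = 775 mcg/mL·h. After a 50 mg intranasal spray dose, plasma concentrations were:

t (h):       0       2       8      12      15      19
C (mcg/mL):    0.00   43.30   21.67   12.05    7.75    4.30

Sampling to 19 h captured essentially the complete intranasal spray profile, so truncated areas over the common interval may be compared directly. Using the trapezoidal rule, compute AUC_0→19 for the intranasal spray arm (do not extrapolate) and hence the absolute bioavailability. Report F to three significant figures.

F = 0.232

Trapezoidal AUC_0→19 (intranasal spray):
  [0→2]: (0.00+43.30)/2 × 2 = 43.3
  [2→8]: (43.30+21.67)/2 × 6 = 194.91
  [8→12]: (21.67+12.05)/2 × 4 = 67.44
  [12→15]: (12.05+7.75)/2 × 3 = 29.7
  [15→19]: (7.75+4.30)/2 × 4 = 24.1
  Sum = 359.45 mcg/mL·h
F = (AUC_ev/D_ev)/(AUC_iv/D_iv) = (359.45/50)/(775/25) = 7.189/31 = 0.2319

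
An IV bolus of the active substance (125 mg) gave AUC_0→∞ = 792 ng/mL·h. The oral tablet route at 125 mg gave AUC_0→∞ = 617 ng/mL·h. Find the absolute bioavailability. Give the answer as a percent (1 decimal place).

F = (AUC_ev / D_ev) / (AUC_iv / D_iv)
  = (617/125) / (792/125)
  = 4.936 / 6.336 = 0.7790
  = 77.90%

F = 77.9%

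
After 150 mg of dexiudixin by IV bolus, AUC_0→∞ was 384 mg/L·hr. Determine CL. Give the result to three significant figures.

CL = Dose_iv / AUC_0→∞
   = 150 / 384 = 0.390625 L/hr

CL = 0.391 L/hr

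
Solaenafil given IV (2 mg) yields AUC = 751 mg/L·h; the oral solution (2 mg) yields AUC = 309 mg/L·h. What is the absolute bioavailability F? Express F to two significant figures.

F = 0.41

F = (AUC_ev / D_ev) / (AUC_iv / D_iv)
  = (309/2) / (751/2)
  = 154.5 / 375.5 = 0.4115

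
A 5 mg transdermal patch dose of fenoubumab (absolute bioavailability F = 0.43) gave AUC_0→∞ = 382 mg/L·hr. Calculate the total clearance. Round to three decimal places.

CL = F × Dose / AUC_0→∞
   = 0.43 × 5 / 382 = 0.00562827 L/hr

CL = 0.006 L/hr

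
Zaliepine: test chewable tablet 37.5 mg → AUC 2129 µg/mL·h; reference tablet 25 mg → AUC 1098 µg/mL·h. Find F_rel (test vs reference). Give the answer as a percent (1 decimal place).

F_rel = (AUC_test/D_test) / (AUC_ref/D_ref)
      = (2129/37.5) / (1098/25)
      = 56.7733 / 43.92 = 1.2927 = 129.27%

F_rel = 129.3%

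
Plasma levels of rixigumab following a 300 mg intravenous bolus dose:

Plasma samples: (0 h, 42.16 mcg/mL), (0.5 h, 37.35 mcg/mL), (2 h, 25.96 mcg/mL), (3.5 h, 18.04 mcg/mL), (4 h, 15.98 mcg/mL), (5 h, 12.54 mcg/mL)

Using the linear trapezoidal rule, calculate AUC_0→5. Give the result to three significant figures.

Trapezoidal AUC_0→5:
  [0→0.5]: (42.16+37.35)/2 × 0.5 = 19.8775
  [0.5→2]: (37.35+25.96)/2 × 1.5 = 47.4825
  [2→3.5]: (25.96+18.04)/2 × 1.5 = 33.0
  [3.5→4]: (18.04+15.98)/2 × 0.5 = 8.505
  [4→5]: (15.98+12.54)/2 × 1 = 14.26
  Sum = 123.125 mcg/mL·h

AUC = 123 mcg/mL·h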